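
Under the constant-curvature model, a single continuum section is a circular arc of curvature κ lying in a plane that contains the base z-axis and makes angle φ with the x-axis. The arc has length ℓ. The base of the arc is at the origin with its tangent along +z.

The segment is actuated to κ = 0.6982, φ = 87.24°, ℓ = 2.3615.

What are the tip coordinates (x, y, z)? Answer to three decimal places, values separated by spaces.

0.074 1.542 1.428

θ = κ·ℓ = 0.6982 × 2.3615 = 1.64880 rad
ρ = (1 − cos θ)/κ = (1 − -0.07792)/0.6982 = 1.54386
z = sin θ / κ = 0.99696/0.6982 = 1.42790
x = ρ cos φ = 1.54386 × cos(87.24°) = 0.07434
y = ρ sin φ = 1.54386 × sin(87.24°) = 1.54207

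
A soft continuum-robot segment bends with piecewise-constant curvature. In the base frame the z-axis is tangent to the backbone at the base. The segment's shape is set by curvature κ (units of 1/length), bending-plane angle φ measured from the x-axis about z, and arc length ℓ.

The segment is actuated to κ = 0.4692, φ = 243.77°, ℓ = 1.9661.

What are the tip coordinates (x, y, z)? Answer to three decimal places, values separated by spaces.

-0.373 -0.757 1.699

θ = κ·ℓ = 0.4692 × 1.9661 = 0.92249 rad
ρ = (1 − cos θ)/κ = (1 − 0.60383)/0.4692 = 0.84434
z = sin θ / κ = 0.79711/0.4692 = 1.69887
x = ρ cos φ = 0.84434 × cos(243.77°) = -0.37318
y = ρ sin φ = 0.84434 × sin(243.77°) = -0.75740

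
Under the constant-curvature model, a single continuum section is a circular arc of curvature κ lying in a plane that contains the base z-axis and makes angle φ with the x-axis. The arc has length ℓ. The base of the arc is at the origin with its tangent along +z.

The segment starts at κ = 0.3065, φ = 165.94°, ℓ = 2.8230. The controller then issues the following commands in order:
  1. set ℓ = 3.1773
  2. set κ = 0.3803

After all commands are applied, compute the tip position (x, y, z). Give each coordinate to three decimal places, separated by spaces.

initial: κ=0.3065, φ=165.94°, ℓ=2.8230
cmd 1: set ℓ=3.1773 → (κ,φ,ℓ)=(0.3065,165.94°,3.1773) → tip=(-1.3858,0.3471,2.6984)
cmd 2: set κ=0.3803 → (κ,φ,ℓ)=(0.3803,165.94°,3.1773) → tip=(-1.6463,0.4123,2.4586)

-1.646 0.412 2.459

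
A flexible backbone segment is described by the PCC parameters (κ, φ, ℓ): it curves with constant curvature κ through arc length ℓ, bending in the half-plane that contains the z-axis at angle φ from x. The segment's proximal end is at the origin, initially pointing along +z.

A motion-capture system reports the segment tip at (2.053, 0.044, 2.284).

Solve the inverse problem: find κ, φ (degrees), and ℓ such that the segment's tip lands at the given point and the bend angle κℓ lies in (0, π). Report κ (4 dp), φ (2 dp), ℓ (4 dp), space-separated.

0.4354 1.23 3.3641

ρ = √(x²+y²) = √(2.053² + 0.044²) = 2.05347
φ = atan2(y, x) mod 360° = atan2(0.044, 2.053) = 1.2278°
|p|² = ρ² + z² = 2.05347² + 2.284² = 9.43340
κ = 2ρ / |p|² = 2×2.05347 / 9.43340 = 0.43536
θ = 2·atan2(ρ, z) = 2·atan2(2.05347, 2.284) = 1.46460 rad
ℓ = θ/κ = 1.46460/0.43536 = 3.36410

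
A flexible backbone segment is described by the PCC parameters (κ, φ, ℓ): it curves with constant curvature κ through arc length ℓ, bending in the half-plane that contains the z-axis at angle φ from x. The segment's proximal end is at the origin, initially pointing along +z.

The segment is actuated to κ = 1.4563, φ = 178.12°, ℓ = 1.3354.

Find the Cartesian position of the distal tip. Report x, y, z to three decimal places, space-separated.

-0.937 0.031 0.639

θ = κ·ℓ = 1.4563 × 1.3354 = 1.94474 rad
ρ = (1 − cos θ)/κ = (1 − -0.36529)/1.4563 = 0.93751
z = sin θ / κ = 0.93089/1.4563 = 0.63922
x = ρ cos φ = 0.93751 × cos(178.12°) = -0.93700
y = ρ sin φ = 0.93751 × sin(178.12°) = 0.03076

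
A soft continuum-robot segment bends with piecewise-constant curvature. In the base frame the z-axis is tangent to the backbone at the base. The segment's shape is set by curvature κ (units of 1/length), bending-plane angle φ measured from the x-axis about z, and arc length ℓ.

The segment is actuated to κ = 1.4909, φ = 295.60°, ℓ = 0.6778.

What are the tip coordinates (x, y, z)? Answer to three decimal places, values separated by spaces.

0.136 -0.283 0.568

θ = κ·ℓ = 1.4909 × 0.6778 = 1.01053 rad
ρ = (1 − cos θ)/κ = (1 − 0.53141)/1.4909 = 0.31430
z = sin θ / κ = 0.84711/1.4909 = 0.56819
x = ρ cos φ = 0.31430 × cos(295.60°) = 0.13580
y = ρ sin φ = 0.31430 × sin(295.60°) = -0.28345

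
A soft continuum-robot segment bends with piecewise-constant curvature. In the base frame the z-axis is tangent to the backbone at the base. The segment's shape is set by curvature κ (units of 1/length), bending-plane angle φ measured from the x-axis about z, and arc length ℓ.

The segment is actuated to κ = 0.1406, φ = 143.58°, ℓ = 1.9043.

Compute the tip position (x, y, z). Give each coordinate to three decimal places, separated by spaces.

θ = κ·ℓ = 0.1406 × 1.9043 = 0.26774 rad
ρ = (1 − cos θ)/κ = (1 − 0.96437)/0.1406 = 0.25341
z = sin θ / κ = 0.26456/0.1406 = 1.88163
x = ρ cos φ = 0.25341 × cos(143.58°) = -0.20392
y = ρ sin φ = 0.25341 × sin(143.58°) = 0.15045

-0.204 0.150 1.882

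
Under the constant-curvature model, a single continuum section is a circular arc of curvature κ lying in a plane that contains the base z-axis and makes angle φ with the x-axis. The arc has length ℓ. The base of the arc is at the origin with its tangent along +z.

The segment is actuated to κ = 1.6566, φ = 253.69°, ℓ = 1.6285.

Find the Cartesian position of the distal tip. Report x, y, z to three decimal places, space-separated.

θ = κ·ℓ = 1.6566 × 1.6285 = 2.69777 rad
ρ = (1 − cos θ)/κ = (1 − -0.90312)/1.6566 = 1.14881
z = sin θ / κ = 0.42939/1.6566 = 0.25920
x = ρ cos φ = 1.14881 × cos(253.69°) = -0.32263
y = ρ sin φ = 1.14881 × sin(253.69°) = -1.10258

-0.323 -1.103 0.259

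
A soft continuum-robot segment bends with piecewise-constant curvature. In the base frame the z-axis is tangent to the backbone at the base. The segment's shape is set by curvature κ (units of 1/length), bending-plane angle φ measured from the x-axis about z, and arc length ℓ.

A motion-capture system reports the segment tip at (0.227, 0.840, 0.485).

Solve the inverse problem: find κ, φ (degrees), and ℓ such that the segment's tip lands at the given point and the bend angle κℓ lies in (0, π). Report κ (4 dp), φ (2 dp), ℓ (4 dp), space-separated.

ρ = √(x²+y²) = √(0.227² + 0.840²) = 0.87013
φ = atan2(y, x) mod 360° = atan2(0.840, 0.227) = 74.8777°
|p|² = ρ² + z² = 0.87013² + 0.485² = 0.99235
κ = 2ρ / |p|² = 2×0.87013 / 0.99235 = 1.75367
θ = 2·atan2(ρ, z) = 2·atan2(0.87013, 0.485) = 2.12460 rad
ℓ = θ/κ = 2.12460/1.75367 = 1.21151

1.7537 74.88 1.2115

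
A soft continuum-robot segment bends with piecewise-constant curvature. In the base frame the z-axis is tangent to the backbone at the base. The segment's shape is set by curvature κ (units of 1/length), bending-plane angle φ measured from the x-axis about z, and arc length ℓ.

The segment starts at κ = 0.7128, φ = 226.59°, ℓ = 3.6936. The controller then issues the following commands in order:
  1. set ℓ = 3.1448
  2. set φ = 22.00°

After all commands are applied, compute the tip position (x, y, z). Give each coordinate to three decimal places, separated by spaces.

initial: κ=0.7128, φ=226.59°, ℓ=3.6936
cmd 1: set ℓ=3.1448 → (κ,φ,ℓ)=(0.7128,226.59°,3.1448) → tip=(-1.5634,-1.6527,1.0989)
cmd 2: set φ=22.00° → (κ,φ,ℓ)=(0.7128,22.00°,3.1448) → tip=(2.1094,0.8522,1.0989)

2.109 0.852 1.099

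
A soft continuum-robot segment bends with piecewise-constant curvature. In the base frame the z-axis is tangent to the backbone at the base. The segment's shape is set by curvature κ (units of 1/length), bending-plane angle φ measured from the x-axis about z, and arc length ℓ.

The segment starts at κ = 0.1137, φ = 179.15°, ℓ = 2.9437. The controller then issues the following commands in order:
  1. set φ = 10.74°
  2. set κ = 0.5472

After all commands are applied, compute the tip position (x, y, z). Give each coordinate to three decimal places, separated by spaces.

1.867 0.354 1.826

initial: κ=0.1137, φ=179.15°, ℓ=2.9437
cmd 1: set φ=10.74° → (κ,φ,ℓ)=(0.1137,10.74°,2.9437) → tip=(0.4795,0.0909,2.8890)
cmd 2: set κ=0.5472 → (κ,φ,ℓ)=(0.5472,10.74°,2.9437) → tip=(1.8673,0.3542,1.8260)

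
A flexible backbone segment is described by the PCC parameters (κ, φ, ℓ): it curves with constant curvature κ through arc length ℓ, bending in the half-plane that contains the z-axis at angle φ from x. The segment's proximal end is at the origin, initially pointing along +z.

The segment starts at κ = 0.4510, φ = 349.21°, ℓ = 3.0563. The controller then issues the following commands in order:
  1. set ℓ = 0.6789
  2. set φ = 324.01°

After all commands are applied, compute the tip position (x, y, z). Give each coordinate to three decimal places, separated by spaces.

initial: κ=0.4510, φ=349.21°, ℓ=3.0563
cmd 1: set ℓ=0.6789 → (κ,φ,ℓ)=(0.4510,349.21°,0.6789) → tip=(0.1013,-0.0193,0.6683)
cmd 2: set φ=324.01° → (κ,φ,ℓ)=(0.4510,324.01°,0.6789) → tip=(0.0834,-0.0606,0.6683)

0.083 -0.061 0.668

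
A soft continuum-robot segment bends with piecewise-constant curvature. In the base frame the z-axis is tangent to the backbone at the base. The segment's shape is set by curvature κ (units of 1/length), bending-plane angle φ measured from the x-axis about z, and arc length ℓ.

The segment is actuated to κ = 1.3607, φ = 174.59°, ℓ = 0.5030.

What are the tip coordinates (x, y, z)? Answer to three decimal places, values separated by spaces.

-0.165 0.016 0.465

θ = κ·ℓ = 1.3607 × 0.5030 = 0.68443 rad
ρ = (1 − cos θ)/κ = (1 − 0.77478)/1.3607 = 0.16552
z = sin θ / κ = 0.63223/1.3607 = 0.46464
x = ρ cos φ = 0.16552 × cos(174.59°) = -0.16478
y = ρ sin φ = 0.16552 × sin(174.59°) = 0.01561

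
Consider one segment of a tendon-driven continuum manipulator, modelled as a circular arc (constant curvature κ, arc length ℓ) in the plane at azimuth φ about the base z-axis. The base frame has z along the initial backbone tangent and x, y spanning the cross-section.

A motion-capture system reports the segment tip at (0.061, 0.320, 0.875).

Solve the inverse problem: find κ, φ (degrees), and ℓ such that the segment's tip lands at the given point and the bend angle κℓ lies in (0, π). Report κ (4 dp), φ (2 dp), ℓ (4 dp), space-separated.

ρ = √(x²+y²) = √(0.061² + 0.320²) = 0.32576
φ = atan2(y, x) mod 360° = atan2(0.320, 0.061) = 79.2075°
|p|² = ρ² + z² = 0.32576² + 0.875² = 0.87175
κ = 2ρ / |p|² = 2×0.32576 / 0.87175 = 0.74738
θ = 2·atan2(ρ, z) = 2·atan2(0.32576, 0.875) = 0.71280 rad
ℓ = θ/κ = 0.71280/0.74738 = 0.95374

0.7474 79.21 0.9537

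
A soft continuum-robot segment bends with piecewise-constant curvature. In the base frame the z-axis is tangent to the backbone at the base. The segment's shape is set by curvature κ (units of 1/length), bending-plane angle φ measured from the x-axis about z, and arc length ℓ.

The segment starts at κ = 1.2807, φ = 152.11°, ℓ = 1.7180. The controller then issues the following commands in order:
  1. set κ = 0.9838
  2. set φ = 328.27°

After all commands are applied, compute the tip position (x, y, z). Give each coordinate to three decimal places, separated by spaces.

0.967 -0.598 1.009

initial: κ=1.2807, φ=152.11°, ℓ=1.7180
cmd 1: set κ=0.9838 → (κ,φ,ℓ)=(0.9838,152.11°,1.7180) → tip=(-1.0054,0.5321,1.0092)
cmd 2: set φ=328.27° → (κ,φ,ℓ)=(0.9838,328.27°,1.7180) → tip=(0.9675,-0.5982,1.0092)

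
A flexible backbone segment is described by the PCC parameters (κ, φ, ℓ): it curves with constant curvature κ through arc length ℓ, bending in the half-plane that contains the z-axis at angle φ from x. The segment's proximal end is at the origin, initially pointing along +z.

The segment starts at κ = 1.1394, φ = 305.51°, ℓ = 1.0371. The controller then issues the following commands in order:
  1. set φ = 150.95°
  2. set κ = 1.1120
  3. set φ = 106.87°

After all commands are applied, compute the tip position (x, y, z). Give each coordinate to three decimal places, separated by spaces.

initial: κ=1.1394, φ=305.51°, ℓ=1.0371
cmd 1: set φ=150.95° → (κ,φ,ℓ)=(1.1394,150.95°,1.0371) → tip=(-0.4762,0.2645,0.8120)
cmd 2: set κ=1.1120 → (κ,φ,ℓ)=(1.1120,150.95°,1.0371) → tip=(-0.4674,0.2596,0.8220)
cmd 3: set φ=106.87° → (κ,φ,ℓ)=(1.1120,106.87°,1.0371) → tip=(-0.1551,0.5116,0.8220)

-0.155 0.512 0.822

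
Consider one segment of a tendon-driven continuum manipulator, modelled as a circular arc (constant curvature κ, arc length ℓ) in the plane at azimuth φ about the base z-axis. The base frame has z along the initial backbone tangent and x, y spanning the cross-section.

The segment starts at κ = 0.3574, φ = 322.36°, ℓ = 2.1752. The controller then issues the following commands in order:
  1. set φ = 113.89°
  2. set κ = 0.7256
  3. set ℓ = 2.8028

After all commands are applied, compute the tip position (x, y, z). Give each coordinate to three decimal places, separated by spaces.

-0.807 1.823 1.233

initial: κ=0.3574, φ=322.36°, ℓ=2.1752
cmd 1: set φ=113.89° → (κ,φ,ℓ)=(0.3574,113.89°,2.1752) → tip=(-0.3255,0.7349,1.9626)
cmd 2: set κ=0.7256 → (κ,φ,ℓ)=(0.7256,113.89°,2.1752) → tip=(-0.5623,1.2696,1.3781)
cmd 3: set ℓ=2.8028 → (κ,φ,ℓ)=(0.7256,113.89°,2.8028) → tip=(-0.8074,1.8228,1.2331)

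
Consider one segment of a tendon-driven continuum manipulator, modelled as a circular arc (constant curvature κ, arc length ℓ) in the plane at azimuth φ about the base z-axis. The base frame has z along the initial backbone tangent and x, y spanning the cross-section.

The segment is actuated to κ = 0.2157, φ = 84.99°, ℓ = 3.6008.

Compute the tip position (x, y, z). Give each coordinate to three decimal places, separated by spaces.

0.116 1.324 3.250

θ = κ·ℓ = 0.2157 × 3.6008 = 0.77669 rad
ρ = (1 − cos θ)/κ = (1 − 0.71324)/0.2157 = 1.32946
z = sin θ / κ = 0.70092/0.2157 = 3.24953
x = ρ cos φ = 1.32946 × cos(84.99°) = 0.11610
y = ρ sin φ = 1.32946 × sin(84.99°) = 1.32438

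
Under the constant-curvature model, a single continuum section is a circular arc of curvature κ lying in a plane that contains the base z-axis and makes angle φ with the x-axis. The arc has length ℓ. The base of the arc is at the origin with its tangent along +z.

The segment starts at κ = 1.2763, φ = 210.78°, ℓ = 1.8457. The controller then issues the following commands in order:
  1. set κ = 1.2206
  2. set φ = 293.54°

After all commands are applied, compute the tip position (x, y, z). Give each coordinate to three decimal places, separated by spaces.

initial: κ=1.2763, φ=210.78°, ℓ=1.8457
cmd 1: set κ=1.2206 → (κ,φ,ℓ)=(1.2206,210.78°,1.8457) → tip=(-1.1476,-0.6836,0.6360)
cmd 2: set φ=293.54° → (κ,φ,ℓ)=(1.2206,293.54°,1.8457) → tip=(0.5335,-1.2246,0.6360)

0.533 -1.225 0.636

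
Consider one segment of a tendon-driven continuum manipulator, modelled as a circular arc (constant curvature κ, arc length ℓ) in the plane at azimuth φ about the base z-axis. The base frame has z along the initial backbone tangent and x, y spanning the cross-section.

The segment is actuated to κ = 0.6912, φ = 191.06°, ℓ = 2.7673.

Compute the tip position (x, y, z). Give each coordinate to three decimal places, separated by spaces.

θ = κ·ℓ = 0.6912 × 2.7673 = 1.91276 rad
ρ = (1 − cos θ)/κ = (1 − -0.33534)/0.6912 = 1.93191
z = sin θ / κ = 0.94210/0.6912 = 1.36299
x = ρ cos φ = 1.93191 × cos(191.06°) = -1.89603
y = ρ sin φ = 1.93191 × sin(191.06°) = -0.37061

-1.896 -0.371 1.363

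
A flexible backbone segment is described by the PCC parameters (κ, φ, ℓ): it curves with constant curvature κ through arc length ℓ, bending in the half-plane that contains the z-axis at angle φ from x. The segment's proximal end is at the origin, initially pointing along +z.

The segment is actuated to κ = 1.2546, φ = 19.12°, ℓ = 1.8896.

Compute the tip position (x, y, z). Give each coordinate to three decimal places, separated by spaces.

1.293 0.448 0.555

θ = κ·ℓ = 1.2546 × 1.8896 = 2.37069 rad
ρ = (1 − cos θ)/κ = (1 − -0.71728)/1.2546 = 1.36879
z = sin θ / κ = 0.69678/1.2546 = 0.55538
x = ρ cos φ = 1.36879 × cos(19.12°) = 1.29328
y = ρ sin φ = 1.36879 × sin(19.12°) = 0.44834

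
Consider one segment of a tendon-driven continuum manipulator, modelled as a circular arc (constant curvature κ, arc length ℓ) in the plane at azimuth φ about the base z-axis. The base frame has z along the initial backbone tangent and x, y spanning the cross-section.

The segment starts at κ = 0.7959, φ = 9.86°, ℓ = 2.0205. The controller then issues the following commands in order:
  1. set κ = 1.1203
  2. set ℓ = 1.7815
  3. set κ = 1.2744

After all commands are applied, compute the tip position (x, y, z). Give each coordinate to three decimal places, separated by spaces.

initial: κ=0.7959, φ=9.86°, ℓ=2.0205
cmd 1: set κ=1.1203 → (κ,φ,ℓ)=(1.1203,9.86°,2.0205) → tip=(1.4411,0.2505,0.6869)
cmd 2: set ℓ=1.7815 → (κ,φ,ℓ)=(1.1203,9.86°,1.7815) → tip=(1.2421,0.2159,0.8132)
cmd 3: set κ=1.2744 → (κ,φ,ℓ)=(1.2744,9.86°,1.7815) → tip=(1.2709,0.2209,0.6004)

1.271 0.221 0.600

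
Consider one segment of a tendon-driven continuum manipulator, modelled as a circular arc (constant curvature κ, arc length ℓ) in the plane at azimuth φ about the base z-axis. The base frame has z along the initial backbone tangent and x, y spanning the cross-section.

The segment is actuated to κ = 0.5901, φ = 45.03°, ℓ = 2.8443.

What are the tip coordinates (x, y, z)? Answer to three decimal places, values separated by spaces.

1.326 1.328 1.685

θ = κ·ℓ = 0.5901 × 2.8443 = 1.67842 rad
ρ = (1 − cos θ)/κ = (1 − -0.10742)/0.5901 = 1.87666
z = sin θ / κ = 0.99421/0.5901 = 1.68482
x = ρ cos φ = 1.87666 × cos(45.03°) = 1.32630
y = ρ sin φ = 1.87666 × sin(45.03°) = 1.32769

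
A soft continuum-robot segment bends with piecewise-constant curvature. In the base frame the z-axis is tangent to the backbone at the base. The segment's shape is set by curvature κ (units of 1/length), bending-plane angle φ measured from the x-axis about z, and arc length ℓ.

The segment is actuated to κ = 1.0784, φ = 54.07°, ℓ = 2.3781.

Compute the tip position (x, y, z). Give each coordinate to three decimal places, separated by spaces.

θ = κ·ℓ = 1.0784 × 2.3781 = 2.56454 rad
ρ = (1 − cos θ)/κ = (1 − -0.83808)/1.0784 = 1.70445
z = sin θ / κ = 0.54555/1.0784 = 0.50589
x = ρ cos φ = 1.70445 × cos(54.07°) = 1.00016
y = ρ sin φ = 1.70445 × sin(54.07°) = 1.38015

1.000 1.380 0.506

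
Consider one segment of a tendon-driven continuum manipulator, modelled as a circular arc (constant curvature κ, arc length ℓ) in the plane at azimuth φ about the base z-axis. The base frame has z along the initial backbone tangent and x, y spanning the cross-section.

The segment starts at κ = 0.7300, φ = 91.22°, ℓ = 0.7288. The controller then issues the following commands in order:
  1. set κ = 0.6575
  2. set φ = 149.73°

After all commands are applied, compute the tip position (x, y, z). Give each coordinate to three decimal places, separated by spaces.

initial: κ=0.7300, φ=91.22°, ℓ=0.7288
cmd 1: set κ=0.6575 → (κ,φ,ℓ)=(0.6575,91.22°,0.7288) → tip=(-0.0036,0.1713,0.7012)
cmd 2: set φ=149.73° → (κ,φ,ℓ)=(0.6575,149.73°,0.7288) → tip=(-0.1479,0.0863,0.7012)

-0.148 0.086 0.701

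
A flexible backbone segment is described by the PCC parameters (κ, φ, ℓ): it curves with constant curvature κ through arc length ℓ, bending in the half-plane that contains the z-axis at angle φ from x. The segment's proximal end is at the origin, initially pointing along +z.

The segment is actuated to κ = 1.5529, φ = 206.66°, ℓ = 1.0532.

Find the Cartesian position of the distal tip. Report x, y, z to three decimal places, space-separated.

-0.613 -0.308 0.643

θ = κ·ℓ = 1.5529 × 1.0532 = 1.63551 rad
ρ = (1 − cos θ)/κ = (1 − -0.06467)/1.5529 = 0.68560
z = sin θ / κ = 0.99791/1.5529 = 0.64261
x = ρ cos φ = 0.68560 × cos(206.66°) = -0.61271
y = ρ sin φ = 0.68560 × sin(206.66°) = -0.30763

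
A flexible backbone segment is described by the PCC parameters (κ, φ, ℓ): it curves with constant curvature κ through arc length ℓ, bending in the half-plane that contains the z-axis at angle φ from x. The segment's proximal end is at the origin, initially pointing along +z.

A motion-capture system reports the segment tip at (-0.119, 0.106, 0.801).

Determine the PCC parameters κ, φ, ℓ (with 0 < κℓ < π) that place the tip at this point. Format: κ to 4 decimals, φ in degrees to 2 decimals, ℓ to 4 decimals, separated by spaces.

ρ = √(x²+y²) = √(-0.119² + 0.106²) = 0.15936
φ = atan2(y, x) mod 360° = atan2(0.106, -0.119) = 138.3067°
|p|² = ρ² + z² = 0.15936² + 0.801² = 0.66700
κ = 2ρ / |p|² = 2×0.15936 / 0.66700 = 0.47786
θ = 2·atan2(ρ, z) = 2·atan2(0.15936, 0.801) = 0.39278 rad
ℓ = θ/κ = 0.39278/0.47786 = 0.82197

0.4779 138.31 0.8220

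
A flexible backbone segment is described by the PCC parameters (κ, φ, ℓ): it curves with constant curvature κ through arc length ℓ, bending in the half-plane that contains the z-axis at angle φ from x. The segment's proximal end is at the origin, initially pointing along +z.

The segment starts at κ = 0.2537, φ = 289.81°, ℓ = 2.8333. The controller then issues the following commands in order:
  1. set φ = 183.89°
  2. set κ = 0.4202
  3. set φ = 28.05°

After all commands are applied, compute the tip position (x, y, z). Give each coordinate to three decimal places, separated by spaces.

1.321 0.704 2.210

initial: κ=0.2537, φ=289.81°, ℓ=2.8333
cmd 1: set φ=183.89° → (κ,φ,ℓ)=(0.2537,183.89°,2.8333) → tip=(-0.9730,-0.0662,2.5955)
cmd 2: set κ=0.4202 → (κ,φ,ℓ)=(0.4202,183.89°,2.8333) → tip=(-1.4931,-0.1015,2.2098)
cmd 3: set φ=28.05° → (κ,φ,ℓ)=(0.4202,28.05°,2.8333) → tip=(1.3208,0.7037,2.2098)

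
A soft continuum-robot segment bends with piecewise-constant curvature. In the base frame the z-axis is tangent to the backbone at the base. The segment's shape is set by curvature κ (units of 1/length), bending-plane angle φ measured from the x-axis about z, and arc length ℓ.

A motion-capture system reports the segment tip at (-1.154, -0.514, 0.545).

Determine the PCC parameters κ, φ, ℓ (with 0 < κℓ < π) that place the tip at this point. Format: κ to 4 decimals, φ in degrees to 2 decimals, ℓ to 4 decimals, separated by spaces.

ρ = √(x²+y²) = √(-1.154² + -0.514²) = 1.26329
φ = atan2(y, x) mod 360° = atan2(-0.514, -1.154) = 204.0085°
|p|² = ρ² + z² = 1.26329² + 0.545² = 1.89294
κ = 2ρ / |p|² = 2×1.26329 / 1.89294 = 1.33475
θ = 2·atan2(ρ, z) = 2·atan2(1.26329, 0.545) = 2.32701 rad
ℓ = θ/κ = 2.32701/1.33475 = 1.74342

1.3347 204.01 1.7434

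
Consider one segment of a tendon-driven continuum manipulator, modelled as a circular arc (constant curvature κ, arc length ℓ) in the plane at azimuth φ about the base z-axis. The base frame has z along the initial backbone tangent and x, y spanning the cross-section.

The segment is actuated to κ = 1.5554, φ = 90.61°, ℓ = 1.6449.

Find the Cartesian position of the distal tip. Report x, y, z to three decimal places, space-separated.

θ = κ·ℓ = 1.5554 × 1.6449 = 2.55848 rad
ρ = (1 − cos θ)/κ = (1 − -0.83475)/1.5554 = 1.17960
z = sin θ / κ = 0.55063/1.5554 = 0.35401
x = ρ cos φ = 1.17960 × cos(90.61°) = -0.01256
y = ρ sin φ = 1.17960 × sin(90.61°) = 1.17953

-0.013 1.180 0.354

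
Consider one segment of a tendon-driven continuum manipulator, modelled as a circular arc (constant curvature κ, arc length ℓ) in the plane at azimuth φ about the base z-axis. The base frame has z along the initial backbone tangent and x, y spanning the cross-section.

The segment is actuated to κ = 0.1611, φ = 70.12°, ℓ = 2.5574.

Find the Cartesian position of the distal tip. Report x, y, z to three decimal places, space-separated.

0.177 0.488 2.486

θ = κ·ℓ = 0.1611 × 2.5574 = 0.41200 rad
ρ = (1 − cos θ)/κ = (1 − 0.91632)/0.1611 = 0.51941
z = sin θ / κ = 0.40044/0.1611 = 2.48566
x = ρ cos φ = 0.51941 × cos(70.12°) = 0.17663
y = ρ sin φ = 0.51941 × sin(70.12°) = 0.48846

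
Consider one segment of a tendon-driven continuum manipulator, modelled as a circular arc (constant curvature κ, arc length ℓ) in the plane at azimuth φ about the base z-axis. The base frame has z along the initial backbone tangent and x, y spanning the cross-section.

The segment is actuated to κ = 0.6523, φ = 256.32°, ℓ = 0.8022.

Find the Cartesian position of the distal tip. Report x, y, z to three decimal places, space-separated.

θ = κ·ℓ = 0.6523 × 0.8022 = 0.52328 rad
ρ = (1 − cos θ)/κ = (1 − 0.86619)/0.6523 = 0.20514
z = sin θ / κ = 0.49972/0.6523 = 0.76609
x = ρ cos φ = 0.20514 × cos(256.32°) = -0.04852
y = ρ sin φ = 0.20514 × sin(256.32°) = -0.19932

-0.049 -0.199 0.766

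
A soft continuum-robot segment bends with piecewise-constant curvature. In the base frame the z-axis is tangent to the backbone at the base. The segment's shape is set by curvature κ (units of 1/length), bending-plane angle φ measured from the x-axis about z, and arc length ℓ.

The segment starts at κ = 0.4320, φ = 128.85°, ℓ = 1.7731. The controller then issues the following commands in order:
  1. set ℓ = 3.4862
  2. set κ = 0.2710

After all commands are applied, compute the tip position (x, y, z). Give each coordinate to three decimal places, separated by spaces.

initial: κ=0.4320, φ=128.85°, ℓ=1.7731
cmd 1: set ℓ=3.4862 → (κ,φ,ℓ)=(0.4320,128.85°,3.4862) → tip=(-1.3581,1.6861,2.3100)
cmd 2: set κ=0.2710 → (κ,φ,ℓ)=(0.2710,128.85°,3.4862) → tip=(-0.9584,1.1899,2.9902)

-0.958 1.190 2.990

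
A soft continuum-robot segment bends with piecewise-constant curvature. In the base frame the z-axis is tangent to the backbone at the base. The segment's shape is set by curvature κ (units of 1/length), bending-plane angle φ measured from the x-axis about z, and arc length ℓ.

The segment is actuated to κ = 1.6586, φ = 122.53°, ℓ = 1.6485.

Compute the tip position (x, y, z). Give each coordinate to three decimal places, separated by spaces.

-0.622 0.975 0.239

θ = κ·ℓ = 1.6586 × 1.6485 = 2.73420 rad
ρ = (1 − cos θ)/κ = (1 − -0.91816)/1.6586 = 1.15649
z = sin θ / κ = 0.39621/1.6586 = 0.23889
x = ρ cos φ = 1.15649 × cos(122.53°) = -0.62189
y = ρ sin φ = 1.15649 × sin(122.53°) = 0.97505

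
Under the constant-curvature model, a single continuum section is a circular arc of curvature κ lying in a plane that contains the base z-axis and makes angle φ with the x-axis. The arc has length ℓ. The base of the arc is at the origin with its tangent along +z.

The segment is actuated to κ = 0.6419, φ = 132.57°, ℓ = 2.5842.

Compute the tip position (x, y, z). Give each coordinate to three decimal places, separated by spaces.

-1.147 1.248 1.552

θ = κ·ℓ = 0.6419 × 2.5842 = 1.65880 rad
ρ = (1 − cos θ)/κ = (1 − -0.08789)/0.6419 = 1.69479
z = sin θ / κ = 0.99613/0.6419 = 1.55185
x = ρ cos φ = 1.69479 × cos(132.57°) = -1.14651
y = ρ sin φ = 1.69479 × sin(132.57°) = 1.24813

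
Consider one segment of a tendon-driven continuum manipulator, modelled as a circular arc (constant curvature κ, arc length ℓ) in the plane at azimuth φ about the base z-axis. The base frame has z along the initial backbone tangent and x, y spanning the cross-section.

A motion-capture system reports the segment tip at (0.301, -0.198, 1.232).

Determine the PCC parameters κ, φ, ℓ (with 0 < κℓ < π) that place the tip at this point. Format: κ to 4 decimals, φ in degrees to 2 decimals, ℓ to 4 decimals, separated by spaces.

0.4373 326.66 1.3011

ρ = √(x²+y²) = √(0.301² + -0.198²) = 0.36028
φ = atan2(y, x) mod 360° = atan2(-0.198, 0.301) = 326.6628°
|p|² = ρ² + z² = 0.36028² + 1.232² = 1.64763
κ = 2ρ / |p|² = 2×0.36028 / 1.64763 = 0.43734
θ = 2·atan2(ρ, z) = 2·atan2(0.36028, 1.232) = 0.56901 rad
ℓ = θ/κ = 0.56901/0.43734 = 1.30108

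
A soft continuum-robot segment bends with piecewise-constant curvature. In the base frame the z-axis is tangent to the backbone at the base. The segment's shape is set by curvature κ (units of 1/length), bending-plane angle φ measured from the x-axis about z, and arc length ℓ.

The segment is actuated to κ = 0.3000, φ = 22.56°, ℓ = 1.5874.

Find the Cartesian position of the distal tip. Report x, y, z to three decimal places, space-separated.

0.343 0.142 1.528

θ = κ·ℓ = 0.3000 × 1.5874 = 0.47622 rad
ρ = (1 − cos θ)/κ = (1 − 0.88873)/0.3000 = 0.37089
z = sin θ / κ = 0.45842/0.3000 = 1.52808
x = ρ cos φ = 0.37089 × cos(22.56°) = 0.34251
y = ρ sin φ = 0.37089 × sin(22.56°) = 0.14229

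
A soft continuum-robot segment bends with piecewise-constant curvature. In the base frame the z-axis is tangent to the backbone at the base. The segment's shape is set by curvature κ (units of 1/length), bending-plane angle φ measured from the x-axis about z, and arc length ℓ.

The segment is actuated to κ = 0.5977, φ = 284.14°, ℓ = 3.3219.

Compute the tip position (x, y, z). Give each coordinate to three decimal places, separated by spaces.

0.573 -2.276 1.531

θ = κ·ℓ = 0.5977 × 3.3219 = 1.98550 rad
ρ = (1 − cos θ)/κ = (1 − -0.40292)/0.5977 = 2.34719
z = sin θ / κ = 0.91524/0.5977 = 1.53126
x = ρ cos φ = 2.34719 × cos(284.14°) = 0.57340
y = ρ sin φ = 2.34719 × sin(284.14°) = -2.27608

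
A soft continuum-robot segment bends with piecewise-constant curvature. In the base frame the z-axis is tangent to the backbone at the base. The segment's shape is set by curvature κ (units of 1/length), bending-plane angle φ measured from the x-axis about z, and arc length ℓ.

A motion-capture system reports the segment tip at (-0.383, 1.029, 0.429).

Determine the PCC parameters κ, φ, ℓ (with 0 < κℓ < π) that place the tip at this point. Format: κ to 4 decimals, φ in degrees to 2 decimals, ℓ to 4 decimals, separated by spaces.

ρ = √(x²+y²) = √(-0.383² + 1.029²) = 1.09797
φ = atan2(y, x) mod 360° = atan2(1.029, -0.383) = 110.4156°
|p|² = ρ² + z² = 1.09797² + 0.429² = 1.38957
κ = 2ρ / |p|² = 2×1.09797 / 1.38957 = 1.58030
θ = 2·atan2(ρ, z) = 2·atan2(1.09797, 0.429) = 2.39663 rad
ℓ = θ/κ = 2.39663/1.58030 = 1.51657

1.5803 110.42 1.5166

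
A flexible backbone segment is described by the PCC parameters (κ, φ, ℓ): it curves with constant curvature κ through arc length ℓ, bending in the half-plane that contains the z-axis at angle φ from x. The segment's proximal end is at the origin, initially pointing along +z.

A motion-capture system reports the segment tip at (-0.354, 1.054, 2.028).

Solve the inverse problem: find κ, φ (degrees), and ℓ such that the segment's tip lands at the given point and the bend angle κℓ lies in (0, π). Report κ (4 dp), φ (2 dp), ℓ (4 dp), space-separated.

0.4157 108.57 2.4127

ρ = √(x²+y²) = √(-0.354² + 1.054²) = 1.11186
φ = atan2(y, x) mod 360° = atan2(1.054, -0.354) = 108.5653°
|p|² = ρ² + z² = 1.11186² + 2.028² = 5.34902
κ = 2ρ / |p|² = 2×1.11186 / 5.34902 = 0.41572
θ = 2·atan2(ρ, z) = 2·atan2(1.11186, 2.028) = 1.00300 rad
ℓ = θ/κ = 1.00300/0.41572 = 2.41266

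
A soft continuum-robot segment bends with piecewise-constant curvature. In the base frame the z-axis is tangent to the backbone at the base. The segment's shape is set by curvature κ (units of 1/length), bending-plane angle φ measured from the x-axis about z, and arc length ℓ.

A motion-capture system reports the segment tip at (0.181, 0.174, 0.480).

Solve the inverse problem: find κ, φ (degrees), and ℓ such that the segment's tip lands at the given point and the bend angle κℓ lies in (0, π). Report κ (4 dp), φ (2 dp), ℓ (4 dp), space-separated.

1.7112 43.87 0.5632

ρ = √(x²+y²) = √(0.181² + 0.174²) = 0.25107
φ = atan2(y, x) mod 360° = atan2(0.174, 0.181) = 43.8704°
|p|² = ρ² + z² = 0.25107² + 0.480² = 0.29344
κ = 2ρ / |p|² = 2×0.25107 / 0.29344 = 1.71125
θ = 2·atan2(ρ, z) = 2·atan2(0.25107, 0.480) = 0.96386 rad
ℓ = θ/κ = 0.96386/1.71125 = 0.56325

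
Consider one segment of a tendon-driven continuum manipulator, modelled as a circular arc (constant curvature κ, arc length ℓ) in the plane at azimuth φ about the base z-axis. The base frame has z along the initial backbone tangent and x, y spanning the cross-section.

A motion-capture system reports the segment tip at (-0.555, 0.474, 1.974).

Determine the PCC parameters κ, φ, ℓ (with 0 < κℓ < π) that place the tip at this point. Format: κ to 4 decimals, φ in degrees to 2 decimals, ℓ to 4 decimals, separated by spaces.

ρ = √(x²+y²) = √(-0.555² + 0.474²) = 0.72986
φ = atan2(y, x) mod 360° = atan2(0.474, -0.555) = 139.5009°
|p|² = ρ² + z² = 0.72986² + 1.974² = 4.42938
κ = 2ρ / |p|² = 2×0.72986 / 4.42938 = 0.32956
θ = 2·atan2(ρ, z) = 2·atan2(0.72986, 1.974) = 0.70830 rad
ℓ = θ/κ = 0.70830/0.32956 = 2.14925

0.3296 139.50 2.1493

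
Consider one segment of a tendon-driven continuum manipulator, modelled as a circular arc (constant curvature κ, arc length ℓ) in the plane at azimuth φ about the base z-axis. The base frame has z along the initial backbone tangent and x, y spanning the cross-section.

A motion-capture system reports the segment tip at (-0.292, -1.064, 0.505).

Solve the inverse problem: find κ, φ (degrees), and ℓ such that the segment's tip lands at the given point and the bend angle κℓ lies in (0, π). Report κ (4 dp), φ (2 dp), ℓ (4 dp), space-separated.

1.4987 254.65 1.5234

ρ = √(x²+y²) = √(-0.292² + -1.064²) = 1.10334
φ = atan2(y, x) mod 360° = atan2(-1.064, -0.292) = 254.6538°
|p|² = ρ² + z² = 1.10334² + 0.505² = 1.47239
κ = 2ρ / |p|² = 2×1.10334 / 1.47239 = 1.49871
θ = 2·atan2(ρ, z) = 2·atan2(1.10334, 0.505) = 2.28311 rad
ℓ = θ/κ = 2.28311/1.49871 = 1.52338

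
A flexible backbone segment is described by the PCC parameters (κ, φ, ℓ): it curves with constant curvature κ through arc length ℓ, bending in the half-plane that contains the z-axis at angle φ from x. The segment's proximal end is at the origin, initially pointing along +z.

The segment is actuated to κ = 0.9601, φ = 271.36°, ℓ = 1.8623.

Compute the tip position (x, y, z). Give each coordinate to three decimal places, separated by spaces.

0.030 -1.266 1.017

θ = κ·ℓ = 0.9601 × 1.8623 = 1.78799 rad
ρ = (1 − cos θ)/κ = (1 − -0.21549)/0.9601 = 1.26601
z = sin θ / κ = 0.97651/0.9601 = 1.01709
x = ρ cos φ = 1.26601 × cos(271.36°) = 0.03005
y = ρ sin φ = 1.26601 × sin(271.36°) = -1.26565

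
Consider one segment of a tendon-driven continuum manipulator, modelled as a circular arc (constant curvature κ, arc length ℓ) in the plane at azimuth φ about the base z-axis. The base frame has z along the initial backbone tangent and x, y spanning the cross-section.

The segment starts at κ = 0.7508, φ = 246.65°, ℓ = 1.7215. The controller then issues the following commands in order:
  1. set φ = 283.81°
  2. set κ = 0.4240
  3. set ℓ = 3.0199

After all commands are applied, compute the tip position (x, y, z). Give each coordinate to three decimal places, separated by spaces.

0.402 -1.635 2.260

initial: κ=0.7508, φ=246.65°, ℓ=1.7215
cmd 1: set φ=283.81° → (κ,φ,ℓ)=(0.7508,283.81°,1.7215) → tip=(0.2306,-0.9381,1.2807)
cmd 2: set κ=0.4240 → (κ,φ,ℓ)=(0.4240,283.81°,1.7215) → tip=(0.1434,-0.5835,1.5727)
cmd 3: set ℓ=3.0199 → (κ,φ,ℓ)=(0.4240,283.81°,3.0199) → tip=(0.4018,-1.6346,2.2598)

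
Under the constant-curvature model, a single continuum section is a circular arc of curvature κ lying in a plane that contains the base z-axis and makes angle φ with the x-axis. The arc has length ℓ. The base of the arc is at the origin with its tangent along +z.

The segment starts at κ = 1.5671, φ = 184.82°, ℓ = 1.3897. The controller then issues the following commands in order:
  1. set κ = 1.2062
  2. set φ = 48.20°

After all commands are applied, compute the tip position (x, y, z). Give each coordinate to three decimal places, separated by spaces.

0.611 0.683 0.824

initial: κ=1.5671, φ=184.82°, ℓ=1.3897
cmd 1: set κ=1.2062 → (κ,φ,ℓ)=(1.2062,184.82°,1.3897) → tip=(-0.9131,-0.0770,0.8244)
cmd 2: set φ=48.20° → (κ,φ,ℓ)=(1.2062,48.20°,1.3897) → tip=(0.6108,0.6831,0.8244)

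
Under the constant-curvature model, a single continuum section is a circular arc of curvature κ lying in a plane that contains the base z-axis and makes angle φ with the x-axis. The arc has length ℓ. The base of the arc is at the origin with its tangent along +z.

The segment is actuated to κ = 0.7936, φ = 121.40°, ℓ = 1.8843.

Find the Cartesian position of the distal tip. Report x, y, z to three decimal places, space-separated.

-0.607 0.995 1.256

θ = κ·ℓ = 0.7936 × 1.8843 = 1.49538 rad
ρ = (1 − cos θ)/κ = (1 − 0.07534)/0.7936 = 1.16514
z = sin θ / κ = 0.99716/0.7936 = 1.25650
x = ρ cos φ = 1.16514 × cos(121.40°) = -0.60705
y = ρ sin φ = 1.16514 × sin(121.40°) = 0.99451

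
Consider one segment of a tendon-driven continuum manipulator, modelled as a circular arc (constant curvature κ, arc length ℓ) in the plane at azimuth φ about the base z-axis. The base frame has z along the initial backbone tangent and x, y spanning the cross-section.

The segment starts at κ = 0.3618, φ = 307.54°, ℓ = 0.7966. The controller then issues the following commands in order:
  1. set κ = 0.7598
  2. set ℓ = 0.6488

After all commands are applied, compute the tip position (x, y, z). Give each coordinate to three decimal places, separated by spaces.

initial: κ=0.3618, φ=307.54°, ℓ=0.7966
cmd 1: set κ=0.7598 → (κ,φ,ℓ)=(0.7598,307.54°,0.7966) → tip=(0.1425,-0.1854,0.7488)
cmd 2: set ℓ=0.6488 → (κ,φ,ℓ)=(0.7598,307.54°,0.6488) → tip=(0.0955,-0.1243,0.6228)

0.095 -0.124 0.623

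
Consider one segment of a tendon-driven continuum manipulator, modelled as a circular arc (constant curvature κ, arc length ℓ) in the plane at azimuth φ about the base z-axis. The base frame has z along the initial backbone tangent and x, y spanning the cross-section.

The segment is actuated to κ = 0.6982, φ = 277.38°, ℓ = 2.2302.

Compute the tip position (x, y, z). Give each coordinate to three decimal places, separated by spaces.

θ = κ·ℓ = 0.6982 × 2.2302 = 1.55713 rad
ρ = (1 − cos θ)/κ = (1 − 0.01367)/0.6982 = 1.41268
z = sin θ / κ = 0.99991/0.6982 = 1.43212
x = ρ cos φ = 1.41268 × cos(277.38°) = 0.18146
y = ρ sin φ = 1.41268 × sin(277.38°) = -1.40097

0.181 -1.401 1.432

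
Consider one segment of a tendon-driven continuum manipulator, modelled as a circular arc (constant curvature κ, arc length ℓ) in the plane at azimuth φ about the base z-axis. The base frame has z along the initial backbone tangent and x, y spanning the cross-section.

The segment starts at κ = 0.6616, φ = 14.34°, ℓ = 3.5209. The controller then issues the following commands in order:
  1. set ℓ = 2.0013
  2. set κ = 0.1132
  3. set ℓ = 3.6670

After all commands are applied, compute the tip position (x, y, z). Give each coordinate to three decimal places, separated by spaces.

initial: κ=0.6616, φ=14.34°, ℓ=3.5209
cmd 1: set ℓ=2.0013 → (κ,φ,ℓ)=(0.6616,14.34°,2.0013) → tip=(1.1067,0.2829,1.4657)
cmd 2: set κ=0.1132 → (κ,φ,ℓ)=(0.1132,14.34°,2.0013) → tip=(0.2187,0.0559,1.9842)
cmd 3: set ℓ=3.6670 → (κ,φ,ℓ)=(0.1132,14.34°,3.6670) → tip=(0.7269,0.1858,3.5626)

0.727 0.186 3.563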